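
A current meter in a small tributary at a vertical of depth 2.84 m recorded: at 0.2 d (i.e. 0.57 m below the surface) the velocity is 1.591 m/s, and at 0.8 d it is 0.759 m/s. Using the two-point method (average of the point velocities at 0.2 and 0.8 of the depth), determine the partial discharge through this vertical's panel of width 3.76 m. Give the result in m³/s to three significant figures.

v̄ = (1.591 + 0.759) / 2 = 1.175 m/s
q = v̄ × d × w = 1.175 × 2.84 × 3.76 = 12.55 m³/s

12.5 m³/s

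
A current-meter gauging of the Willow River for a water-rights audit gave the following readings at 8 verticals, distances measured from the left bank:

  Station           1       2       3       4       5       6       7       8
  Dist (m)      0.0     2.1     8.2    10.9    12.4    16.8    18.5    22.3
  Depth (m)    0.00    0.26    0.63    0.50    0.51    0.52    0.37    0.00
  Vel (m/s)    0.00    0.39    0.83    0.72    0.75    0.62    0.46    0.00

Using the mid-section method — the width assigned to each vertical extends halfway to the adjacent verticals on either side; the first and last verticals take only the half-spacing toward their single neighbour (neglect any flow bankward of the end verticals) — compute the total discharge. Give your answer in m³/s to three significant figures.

6.05 m³/s

w_2 = (8.2 − 0.0)/2 = 4.1 m; q_2 = 0.39 × 0.26 × 4.1 = 0.4157 m³/s
w_3 = (10.9 − 2.1)/2 = 4.4 m; q_3 = 0.83 × 0.63 × 4.4 = 2.301 m³/s
w_4 = (12.4 − 8.2)/2 = 2.1 m; q_4 = 0.72 × 0.50 × 2.1 = 0.7560 m³/s
w_5 = (16.8 − 10.9)/2 = 2.95 m; q_5 = 0.75 × 0.51 × 2.95 = 1.128 m³/s
w_6 = (18.5 − 12.4)/2 = 3.05 m; q_6 = 0.62 × 0.52 × 3.05 = 0.9833 m³/s
w_7 = (22.3 − 16.8)/2 = 2.75 m; q_7 = 0.46 × 0.37 × 2.75 = 0.4681 m³/s
Stations 1, 8 contribute zero (depth or velocity is 0).
Q = Σ qᵢ = 6.052 m³/s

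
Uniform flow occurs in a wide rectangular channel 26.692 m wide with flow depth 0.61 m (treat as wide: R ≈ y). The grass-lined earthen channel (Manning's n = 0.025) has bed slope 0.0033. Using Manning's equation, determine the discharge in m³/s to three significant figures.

26.9 m³/s

A = b·y = 26.692 × 0.61 = 16.28 m²
Wide channel: R ≈ y = 0.61 m
Q = (1/n)·A·R^(2/3)·S^(1/2) = (1/0.025) × 16.28 × 0.6100^(2/3) × 0.0033^(1/2) = 26.91 m³/s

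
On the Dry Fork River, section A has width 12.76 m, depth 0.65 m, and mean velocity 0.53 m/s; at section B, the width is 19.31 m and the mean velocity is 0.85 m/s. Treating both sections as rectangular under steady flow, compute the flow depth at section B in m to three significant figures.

0.268 m

Q = A₁V₁ = (12.76×0.65) × 0.53 = 4.396 m³/s
d₂ = Q/(b₂ V₂) = 4.396/(19.31×0.85) = 0.2678 m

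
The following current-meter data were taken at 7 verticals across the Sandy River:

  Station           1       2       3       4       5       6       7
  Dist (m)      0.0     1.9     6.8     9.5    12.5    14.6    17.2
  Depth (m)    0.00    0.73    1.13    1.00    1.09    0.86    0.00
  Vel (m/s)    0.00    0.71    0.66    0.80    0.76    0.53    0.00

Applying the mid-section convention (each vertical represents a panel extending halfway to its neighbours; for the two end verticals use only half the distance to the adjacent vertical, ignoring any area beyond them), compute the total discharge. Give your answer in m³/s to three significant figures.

10.1 m³/s

w_2 = (6.8 − 0.0)/2 = 3.4 m; q_2 = 0.71 × 0.73 × 3.4 = 1.762 m³/s
w_3 = (9.5 − 1.9)/2 = 3.8 m; q_3 = 0.66 × 1.13 × 3.8 = 2.834 m³/s
w_4 = (12.5 − 6.8)/2 = 2.85 m; q_4 = 0.80 × 1.00 × 2.85 = 2.280 m³/s
w_5 = (14.6 − 9.5)/2 = 2.55 m; q_5 = 0.76 × 1.09 × 2.55 = 2.112 m³/s
w_6 = (17.2 − 12.5)/2 = 2.35 m; q_6 = 0.53 × 0.86 × 2.35 = 1.071 m³/s
Stations 1, 7 contribute zero (depth or velocity is 0).
Q = Σ qᵢ = 10.06 m³/s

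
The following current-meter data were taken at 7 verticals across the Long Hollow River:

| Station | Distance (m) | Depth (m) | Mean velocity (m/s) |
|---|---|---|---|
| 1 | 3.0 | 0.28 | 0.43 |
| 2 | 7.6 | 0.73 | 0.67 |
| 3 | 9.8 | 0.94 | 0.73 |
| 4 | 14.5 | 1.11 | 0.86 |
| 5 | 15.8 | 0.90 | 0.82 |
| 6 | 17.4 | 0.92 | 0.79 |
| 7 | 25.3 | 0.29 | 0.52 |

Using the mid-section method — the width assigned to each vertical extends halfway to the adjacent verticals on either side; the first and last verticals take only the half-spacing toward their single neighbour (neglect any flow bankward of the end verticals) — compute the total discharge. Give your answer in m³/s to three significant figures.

w_1 = (7.6 − 3.0)/2 = 2.3 m; q_1 = 0.43 × 0.28 × 2.3 = 0.2769 m³/s
w_2 = (9.8 − 3.0)/2 = 3.4 m; q_2 = 0.67 × 0.73 × 3.4 = 1.663 m³/s
w_3 = (14.5 − 7.6)/2 = 3.45 m; q_3 = 0.73 × 0.94 × 3.45 = 2.367 m³/s
w_4 = (15.8 − 9.8)/2 = 3 m; q_4 = 0.86 × 1.11 × 3 = 2.864 m³/s
w_5 = (17.4 − 14.5)/2 = 1.45 m; q_5 = 0.82 × 0.90 × 1.45 = 1.070 m³/s
w_6 = (25.3 − 15.8)/2 = 4.75 m; q_6 = 0.79 × 0.92 × 4.75 = 3.452 m³/s
w_7 = (25.3 − 17.4)/2 = 3.95 m; q_7 = 0.52 × 0.29 × 3.95 = 0.5957 m³/s
Q = Σ qᵢ = 12.29 m³/s

12.3 m³/s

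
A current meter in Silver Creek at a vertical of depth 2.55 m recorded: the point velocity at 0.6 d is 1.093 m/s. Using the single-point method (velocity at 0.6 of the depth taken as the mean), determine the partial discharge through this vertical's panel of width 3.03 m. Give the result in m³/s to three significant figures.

8.45 m³/s

v̄ = v₀.₆ = 1.093 m/s
q = v̄ × d × w = 1.093 × 2.55 × 3.03 = 8.445 m³/s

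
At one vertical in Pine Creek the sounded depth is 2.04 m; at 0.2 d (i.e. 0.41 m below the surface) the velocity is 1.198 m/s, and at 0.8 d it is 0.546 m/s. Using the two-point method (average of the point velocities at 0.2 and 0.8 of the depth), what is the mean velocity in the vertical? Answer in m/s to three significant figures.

v̄ = (1.198 + 0.546) / 2 = 0.8720 m/s

0.872 m/s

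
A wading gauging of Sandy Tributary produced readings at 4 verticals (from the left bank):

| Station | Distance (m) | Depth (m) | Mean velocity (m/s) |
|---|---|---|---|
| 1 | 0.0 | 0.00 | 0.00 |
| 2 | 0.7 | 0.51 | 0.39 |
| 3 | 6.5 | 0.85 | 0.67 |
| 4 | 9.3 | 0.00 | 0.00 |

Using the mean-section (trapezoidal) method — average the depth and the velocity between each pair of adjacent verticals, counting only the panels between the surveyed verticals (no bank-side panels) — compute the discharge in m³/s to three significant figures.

Panel 1-2: Δb = 0.7 m, d̄ = (0.00+0.51)/2 = 0.255, v̄ = (0.00+0.39)/2 = 0.195 → q = 0.7×0.255×0.195 = 0.03481 m³/s
Panel 2-3: Δb = 5.8 m, d̄ = (0.51+0.85)/2 = 0.68, v̄ = (0.39+0.67)/2 = 0.53 → q = 5.8×0.68×0.53 = 2.090 m³/s
Panel 3-4: Δb = 2.8 m, d̄ = (0.85+0.00)/2 = 0.425, v̄ = (0.67+0.00)/2 = 0.335 → q = 2.8×0.425×0.335 = 0.3987 m³/s
Q = Σ q = 2.524 m³/s

2.52 m³/s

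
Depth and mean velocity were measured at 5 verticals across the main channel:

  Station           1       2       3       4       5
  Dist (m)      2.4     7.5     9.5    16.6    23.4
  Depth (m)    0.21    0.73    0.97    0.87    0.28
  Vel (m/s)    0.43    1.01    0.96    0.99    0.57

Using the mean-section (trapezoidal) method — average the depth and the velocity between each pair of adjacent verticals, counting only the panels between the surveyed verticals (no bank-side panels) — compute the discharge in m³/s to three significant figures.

12.8 m³/s

Panel 1-2: Δb = 5.1 m, d̄ = (0.21+0.73)/2 = 0.47, v̄ = (0.43+1.01)/2 = 0.72 → q = 5.1×0.47×0.72 = 1.726 m³/s
Panel 2-3: Δb = 2 m, d̄ = (0.73+0.97)/2 = 0.85, v̄ = (1.01+0.96)/2 = 0.985 → q = 2×0.85×0.985 = 1.675 m³/s
Panel 3-4: Δb = 7.1 m, d̄ = (0.97+0.87)/2 = 0.92, v̄ = (0.96+0.99)/2 = 0.975 → q = 7.1×0.92×0.975 = 6.369 m³/s
Panel 4-5: Δb = 6.8 m, d̄ = (0.87+0.28)/2 = 0.575, v̄ = (0.99+0.57)/2 = 0.78 → q = 6.8×0.575×0.78 = 3.050 m³/s
Q = Σ q = 12.82 m³/s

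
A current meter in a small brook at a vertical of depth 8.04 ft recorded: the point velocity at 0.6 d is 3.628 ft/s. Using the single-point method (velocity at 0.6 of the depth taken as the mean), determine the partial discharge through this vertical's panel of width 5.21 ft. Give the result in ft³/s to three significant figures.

v̄ = v₀.₆ = 3.628 ft/s
q = v̄ × d × w = 3.628 × 8.04 × 5.21 = 152.0 ft³/s

152 ft³/s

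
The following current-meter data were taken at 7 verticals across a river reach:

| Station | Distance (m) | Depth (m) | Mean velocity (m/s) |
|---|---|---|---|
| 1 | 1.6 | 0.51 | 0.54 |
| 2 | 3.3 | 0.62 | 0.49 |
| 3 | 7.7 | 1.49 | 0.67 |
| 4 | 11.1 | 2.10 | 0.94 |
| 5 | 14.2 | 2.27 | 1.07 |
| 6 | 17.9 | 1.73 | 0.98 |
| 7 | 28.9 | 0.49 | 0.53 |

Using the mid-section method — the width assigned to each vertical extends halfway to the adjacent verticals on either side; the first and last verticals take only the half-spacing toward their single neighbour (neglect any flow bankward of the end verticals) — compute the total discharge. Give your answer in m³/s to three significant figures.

w_1 = (3.3 − 1.6)/2 = 0.85 m; q_1 = 0.54 × 0.51 × 0.85 = 0.2341 m³/s
w_2 = (7.7 − 1.6)/2 = 3.05 m; q_2 = 0.49 × 0.62 × 3.05 = 0.9266 m³/s
w_3 = (11.1 − 3.3)/2 = 3.9 m; q_3 = 0.67 × 1.49 × 3.9 = 3.893 m³/s
w_4 = (14.2 − 7.7)/2 = 3.25 m; q_4 = 0.94 × 2.10 × 3.25 = 6.416 m³/s
w_5 = (17.9 − 11.1)/2 = 3.4 m; q_5 = 1.07 × 2.27 × 3.4 = 8.258 m³/s
w_6 = (28.9 − 14.2)/2 = 7.35 m; q_6 = 0.98 × 1.73 × 7.35 = 12.46 m³/s
w_7 = (28.9 − 17.9)/2 = 5.5 m; q_7 = 0.53 × 0.49 × 5.5 = 1.428 m³/s
Q = Σ qᵢ = 33.62 m³/s

33.6 m³/s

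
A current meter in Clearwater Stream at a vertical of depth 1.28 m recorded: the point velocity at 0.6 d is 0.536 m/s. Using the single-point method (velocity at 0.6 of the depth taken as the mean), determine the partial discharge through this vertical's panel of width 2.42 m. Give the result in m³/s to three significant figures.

v̄ = v₀.₆ = 0.536 m/s
q = v̄ × d × w = 0.5360 × 1.28 × 2.42 = 1.660 m³/s

1.66 m³/s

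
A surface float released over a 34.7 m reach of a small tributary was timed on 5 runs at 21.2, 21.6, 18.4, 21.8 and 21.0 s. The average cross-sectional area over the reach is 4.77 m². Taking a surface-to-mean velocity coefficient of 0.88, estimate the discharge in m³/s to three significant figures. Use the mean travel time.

t̄ = (21.2 + 21.6 + 18.4 + 21.8 + 21.0) / 5 = 20.8 s
v_surface = L / t̄ = 34.7 / 20.8 = 1.668 m/s
v_mean = 0.88 × 1.668 = 1.468 m/s
Q = A × v_mean = 4.77 × 1.468 = 7.003 m³/s

7.00 m³/s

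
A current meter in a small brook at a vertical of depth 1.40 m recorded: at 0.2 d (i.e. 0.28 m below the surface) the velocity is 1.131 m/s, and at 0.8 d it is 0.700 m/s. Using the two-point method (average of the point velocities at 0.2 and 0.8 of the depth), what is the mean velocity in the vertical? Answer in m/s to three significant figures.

v̄ = (1.131 + 0.700) / 2 = 0.9155 m/s

0.916 m/s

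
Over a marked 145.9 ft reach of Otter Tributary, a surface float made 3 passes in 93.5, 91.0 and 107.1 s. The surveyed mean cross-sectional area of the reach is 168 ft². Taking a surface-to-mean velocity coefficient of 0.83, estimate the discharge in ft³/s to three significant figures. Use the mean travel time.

t̄ = (93.5 + 91.0 + 107.1) / 3 = 97.2 s
v_surface = L / t̄ = 145.9 / 97.2 = 1.501 ft/s
v_mean = 0.83 × 1.501 = 1.246 ft/s
Q = A × v_mean = 168 × 1.246 = 209.3 ft³/s

209 ft³/s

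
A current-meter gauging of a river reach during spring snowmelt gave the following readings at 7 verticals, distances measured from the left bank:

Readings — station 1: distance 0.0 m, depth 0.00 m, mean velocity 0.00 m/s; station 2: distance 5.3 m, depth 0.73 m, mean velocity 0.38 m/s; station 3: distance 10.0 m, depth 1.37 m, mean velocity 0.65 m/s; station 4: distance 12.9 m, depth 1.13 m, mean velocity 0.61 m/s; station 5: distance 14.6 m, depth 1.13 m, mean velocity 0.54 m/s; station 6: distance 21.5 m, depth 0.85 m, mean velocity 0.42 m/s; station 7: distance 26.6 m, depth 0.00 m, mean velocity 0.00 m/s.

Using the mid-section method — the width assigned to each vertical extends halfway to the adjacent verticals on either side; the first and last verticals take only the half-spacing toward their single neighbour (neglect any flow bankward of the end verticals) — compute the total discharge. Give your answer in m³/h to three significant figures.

40000 m³/h

w_2 = (10.0 − 0.0)/2 = 5 m; q_2 = 0.38 × 0.73 × 5 = 1.387 m³/s
w_3 = (12.9 − 5.3)/2 = 3.8 m; q_3 = 0.65 × 1.37 × 3.8 = 3.384 m³/s
w_4 = (14.6 − 10.0)/2 = 2.3 m; q_4 = 0.61 × 1.13 × 2.3 = 1.585 m³/s
w_5 = (21.5 − 12.9)/2 = 4.3 m; q_5 = 0.54 × 1.13 × 4.3 = 2.624 m³/s
w_6 = (26.6 − 14.6)/2 = 6 m; q_6 = 0.42 × 0.85 × 6 = 2.142 m³/s
Stations 1, 7 contribute zero (depth or velocity is 0).
Q = Σ qᵢ = 11.12 m³/s
= 11.12 × 3600 = 40040 m³/h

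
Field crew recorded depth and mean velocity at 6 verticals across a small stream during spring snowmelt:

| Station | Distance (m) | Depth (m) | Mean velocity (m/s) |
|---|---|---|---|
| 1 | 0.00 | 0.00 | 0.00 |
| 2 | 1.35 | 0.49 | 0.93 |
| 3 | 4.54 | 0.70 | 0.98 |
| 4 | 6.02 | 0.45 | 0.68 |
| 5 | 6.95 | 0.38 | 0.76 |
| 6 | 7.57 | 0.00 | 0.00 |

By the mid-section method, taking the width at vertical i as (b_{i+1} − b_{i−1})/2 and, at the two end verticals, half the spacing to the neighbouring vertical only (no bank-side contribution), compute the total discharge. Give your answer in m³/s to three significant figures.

3.23 m³/s

w_2 = (4.54 − 0.00)/2 = 2.27 m; q_2 = 0.93 × 0.49 × 2.27 = 1.034 m³/s
w_3 = (6.02 − 1.35)/2 = 2.335 m; q_3 = 0.98 × 0.70 × 2.335 = 1.602 m³/s
w_4 = (6.95 − 4.54)/2 = 1.205 m; q_4 = 0.68 × 0.45 × 1.205 = 0.3687 m³/s
w_5 = (7.57 − 6.02)/2 = 0.775 m; q_5 = 0.76 × 0.38 × 0.775 = 0.2238 m³/s
Stations 1, 6 contribute zero (depth or velocity is 0).
Q = Σ qᵢ = 3.229 m³/s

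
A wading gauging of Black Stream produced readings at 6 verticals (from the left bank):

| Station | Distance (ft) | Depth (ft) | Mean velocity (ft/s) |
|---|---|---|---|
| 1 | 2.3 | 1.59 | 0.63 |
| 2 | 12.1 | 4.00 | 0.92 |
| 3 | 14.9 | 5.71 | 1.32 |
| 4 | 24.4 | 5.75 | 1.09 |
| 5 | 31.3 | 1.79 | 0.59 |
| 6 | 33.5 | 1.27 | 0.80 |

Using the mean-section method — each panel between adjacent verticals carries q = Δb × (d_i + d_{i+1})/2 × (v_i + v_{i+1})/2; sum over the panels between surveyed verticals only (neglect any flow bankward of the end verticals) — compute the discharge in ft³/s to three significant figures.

Panel 1-2: Δb = 9.8 ft, d̄ = (1.59+4.00)/2 = 2.795, v̄ = (0.63+0.92)/2 = 0.775 → q = 9.8×2.795×0.775 = 21.23 ft³/s
Panel 2-3: Δb = 2.8 ft, d̄ = (4.00+5.71)/2 = 4.855, v̄ = (0.92+1.32)/2 = 1.12 → q = 2.8×4.855×1.12 = 15.23 ft³/s
Panel 3-4: Δb = 9.5 ft, d̄ = (5.71+5.75)/2 = 5.73, v̄ = (1.32+1.09)/2 = 1.205 → q = 9.5×5.73×1.205 = 65.59 ft³/s
Panel 4-5: Δb = 6.9 ft, d̄ = (5.75+1.79)/2 = 3.77, v̄ = (1.09+0.59)/2 = 0.84 → q = 6.9×3.77×0.84 = 21.85 ft³/s
Panel 5-6: Δb = 2.2 ft, d̄ = (1.79+1.27)/2 = 1.53, v̄ = (0.59+0.80)/2 = 0.695 → q = 2.2×1.53×0.695 = 2.339 ft³/s
Q = Σ q = 126.2 ft³/s

126 ft³/s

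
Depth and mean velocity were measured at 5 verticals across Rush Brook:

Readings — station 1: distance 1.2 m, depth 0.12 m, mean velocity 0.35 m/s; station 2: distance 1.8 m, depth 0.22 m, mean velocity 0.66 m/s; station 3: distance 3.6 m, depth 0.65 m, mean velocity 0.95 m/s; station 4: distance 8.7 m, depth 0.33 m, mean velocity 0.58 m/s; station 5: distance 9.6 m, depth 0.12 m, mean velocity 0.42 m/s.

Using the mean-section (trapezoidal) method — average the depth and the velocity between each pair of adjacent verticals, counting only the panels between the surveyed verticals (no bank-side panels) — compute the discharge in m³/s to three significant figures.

2.69 m³/s

Panel 1-2: Δb = 0.6 m, d̄ = (0.12+0.22)/2 = 0.17, v̄ = (0.35+0.66)/2 = 0.505 → q = 0.6×0.17×0.505 = 0.05151 m³/s
Panel 2-3: Δb = 1.8 m, d̄ = (0.22+0.65)/2 = 0.435, v̄ = (0.66+0.95)/2 = 0.805 → q = 1.8×0.435×0.805 = 0.6303 m³/s
Panel 3-4: Δb = 5.1 m, d̄ = (0.65+0.33)/2 = 0.49, v̄ = (0.95+0.58)/2 = 0.765 → q = 5.1×0.49×0.765 = 1.912 m³/s
Panel 4-5: Δb = 0.9 m, d̄ = (0.33+0.12)/2 = 0.225, v̄ = (0.58+0.42)/2 = 0.5 → q = 0.9×0.225×0.5 = 0.1013 m³/s
Q = Σ q = 2.695 m³/s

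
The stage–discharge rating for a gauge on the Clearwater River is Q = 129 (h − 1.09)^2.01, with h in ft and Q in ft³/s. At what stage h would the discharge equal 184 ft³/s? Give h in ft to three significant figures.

2.28 ft

h − h₀ = (Q/C)^(1/b) = (184/129)^(1/2.01) = 1.193 ft
h = 1.09 + 1.193 = 2.283 ft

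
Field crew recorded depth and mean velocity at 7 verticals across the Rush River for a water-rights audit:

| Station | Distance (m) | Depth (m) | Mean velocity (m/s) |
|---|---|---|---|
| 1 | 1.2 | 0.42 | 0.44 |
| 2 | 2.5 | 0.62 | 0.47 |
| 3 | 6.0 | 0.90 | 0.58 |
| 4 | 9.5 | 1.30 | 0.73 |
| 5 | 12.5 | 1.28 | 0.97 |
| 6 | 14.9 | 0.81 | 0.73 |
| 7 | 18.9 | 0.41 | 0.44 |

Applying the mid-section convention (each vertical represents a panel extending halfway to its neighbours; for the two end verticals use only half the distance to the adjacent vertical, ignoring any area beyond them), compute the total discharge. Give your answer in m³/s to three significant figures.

11.3 m³/s

w_1 = (2.5 − 1.2)/2 = 0.65 m; q_1 = 0.44 × 0.42 × 0.65 = 0.1201 m³/s
w_2 = (6.0 − 1.2)/2 = 2.4 m; q_2 = 0.47 × 0.62 × 2.4 = 0.6994 m³/s
w_3 = (9.5 − 2.5)/2 = 3.5 m; q_3 = 0.58 × 0.90 × 3.5 = 1.827 m³/s
w_4 = (12.5 − 6.0)/2 = 3.25 m; q_4 = 0.73 × 1.30 × 3.25 = 3.084 m³/s
w_5 = (14.9 − 9.5)/2 = 2.7 m; q_5 = 0.97 × 1.28 × 2.7 = 3.352 m³/s
w_6 = (18.9 − 12.5)/2 = 3.2 m; q_6 = 0.73 × 0.81 × 3.2 = 1.892 m³/s
w_7 = (18.9 − 14.9)/2 = 2 m; q_7 = 0.44 × 0.41 × 2 = 0.3608 m³/s
Q = Σ qᵢ = 11.34 m³/s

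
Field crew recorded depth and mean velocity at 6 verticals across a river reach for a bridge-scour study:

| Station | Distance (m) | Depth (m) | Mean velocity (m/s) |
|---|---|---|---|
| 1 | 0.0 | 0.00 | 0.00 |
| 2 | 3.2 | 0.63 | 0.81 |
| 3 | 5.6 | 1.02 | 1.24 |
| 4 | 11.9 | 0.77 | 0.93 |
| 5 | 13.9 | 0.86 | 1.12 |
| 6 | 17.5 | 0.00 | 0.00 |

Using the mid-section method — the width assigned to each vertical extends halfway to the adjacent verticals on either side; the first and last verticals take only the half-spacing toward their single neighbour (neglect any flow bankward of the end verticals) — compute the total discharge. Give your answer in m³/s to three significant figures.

w_2 = (5.6 − 0.0)/2 = 2.8 m; q_2 = 0.81 × 0.63 × 2.8 = 1.429 m³/s
w_3 = (11.9 − 3.2)/2 = 4.35 m; q_3 = 1.24 × 1.02 × 4.35 = 5.502 m³/s
w_4 = (13.9 − 5.6)/2 = 4.15 m; q_4 = 0.93 × 0.77 × 4.15 = 2.972 m³/s
w_5 = (17.5 − 11.9)/2 = 2.8 m; q_5 = 1.12 × 0.86 × 2.8 = 2.697 m³/s
Stations 1, 6 contribute zero (depth or velocity is 0).
Q = Σ qᵢ = 12.60 m³/s

12.6 m³/s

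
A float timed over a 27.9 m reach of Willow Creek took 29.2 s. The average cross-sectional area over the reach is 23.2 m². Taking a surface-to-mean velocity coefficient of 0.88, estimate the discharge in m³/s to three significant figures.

v_surface = L / t̄ = 27.9 / 29.2 = 0.9555 m/s
v_mean = 0.88 × 0.9555 = 0.8408 m/s
Q = A × v_mean = 23.2 × 0.8408 = 19.51 m³/s

19.5 m³/s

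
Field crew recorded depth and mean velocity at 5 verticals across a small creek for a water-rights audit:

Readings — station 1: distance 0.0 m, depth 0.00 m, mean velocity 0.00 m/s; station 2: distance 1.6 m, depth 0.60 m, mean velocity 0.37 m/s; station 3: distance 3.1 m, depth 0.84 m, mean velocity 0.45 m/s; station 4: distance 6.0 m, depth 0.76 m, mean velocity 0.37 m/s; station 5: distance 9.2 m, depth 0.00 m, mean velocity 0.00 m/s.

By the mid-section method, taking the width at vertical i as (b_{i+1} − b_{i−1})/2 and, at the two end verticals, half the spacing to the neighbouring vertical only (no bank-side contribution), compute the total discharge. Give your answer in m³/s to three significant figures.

2.03 m³/s

w_2 = (3.1 − 0.0)/2 = 1.55 m; q_2 = 0.37 × 0.60 × 1.55 = 0.3441 m³/s
w_3 = (6.0 − 1.6)/2 = 2.2 m; q_3 = 0.45 × 0.84 × 2.2 = 0.8316 m³/s
w_4 = (9.2 − 3.1)/2 = 3.05 m; q_4 = 0.37 × 0.76 × 3.05 = 0.8577 m³/s
Stations 1, 5 contribute zero (depth or velocity is 0).
Q = Σ qᵢ = 2.033 m³/s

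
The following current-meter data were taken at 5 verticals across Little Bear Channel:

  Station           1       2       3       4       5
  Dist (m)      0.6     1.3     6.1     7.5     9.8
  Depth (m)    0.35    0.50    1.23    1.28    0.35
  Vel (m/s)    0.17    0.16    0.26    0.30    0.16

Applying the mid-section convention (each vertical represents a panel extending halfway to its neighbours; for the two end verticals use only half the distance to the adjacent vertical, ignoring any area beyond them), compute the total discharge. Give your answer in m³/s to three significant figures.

2.01 m³/s

w_1 = (1.3 − 0.6)/2 = 0.35 m; q_1 = 0.17 × 0.35 × 0.35 = 0.02083 m³/s
w_2 = (6.1 − 0.6)/2 = 2.75 m; q_2 = 0.16 × 0.50 × 2.75 = 0.2200 m³/s
w_3 = (7.5 − 1.3)/2 = 3.1 m; q_3 = 0.26 × 1.23 × 3.1 = 0.9914 m³/s
w_4 = (9.8 − 6.1)/2 = 1.85 m; q_4 = 0.30 × 1.28 × 1.85 = 0.7104 m³/s
w_5 = (9.8 − 7.5)/2 = 1.15 m; q_5 = 0.16 × 0.35 × 1.15 = 0.06440 m³/s
Q = Σ qᵢ = 2.007 m³/s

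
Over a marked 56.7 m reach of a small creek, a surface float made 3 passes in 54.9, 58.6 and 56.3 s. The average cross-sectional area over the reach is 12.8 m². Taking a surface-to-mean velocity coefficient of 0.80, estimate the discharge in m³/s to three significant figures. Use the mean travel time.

t̄ = (54.9 + 58.6 + 56.3) / 3 = 56.6 s
v_surface = L / t̄ = 56.7 / 56.6 = 1.002 m/s
v_mean = 0.80 × 1.002 = 0.8014 m/s
Q = A × v_mean = 12.8 × 0.8014 = 10.26 m³/s

10.3 m³/s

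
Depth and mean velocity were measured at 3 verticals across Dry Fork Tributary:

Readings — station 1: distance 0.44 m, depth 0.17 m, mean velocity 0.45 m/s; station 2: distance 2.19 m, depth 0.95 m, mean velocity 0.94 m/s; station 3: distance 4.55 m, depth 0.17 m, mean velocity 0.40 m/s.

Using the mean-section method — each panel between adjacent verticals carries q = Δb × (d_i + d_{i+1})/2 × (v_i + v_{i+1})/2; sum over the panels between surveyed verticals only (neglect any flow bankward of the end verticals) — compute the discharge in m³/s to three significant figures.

Panel 1-2: Δb = 1.75 m, d̄ = (0.17+0.95)/2 = 0.56, v̄ = (0.45+0.94)/2 = 0.695 → q = 1.75×0.56×0.695 = 0.6811 m³/s
Panel 2-3: Δb = 2.36 m, d̄ = (0.95+0.17)/2 = 0.56, v̄ = (0.94+0.40)/2 = 0.67 → q = 2.36×0.56×0.67 = 0.8855 m³/s
Q = Σ q = 1.567 m³/s

1.57 m³/s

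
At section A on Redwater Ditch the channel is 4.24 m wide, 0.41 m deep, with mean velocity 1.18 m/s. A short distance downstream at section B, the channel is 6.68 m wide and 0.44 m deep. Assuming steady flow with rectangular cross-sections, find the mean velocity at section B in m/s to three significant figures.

0.698 m/s

Q = A₁V₁ = (4.24×0.41) × 1.18 = 2.051 m³/s
A₂ = 6.68 × 0.44 = 2.939 m²
V₂ = Q/A₂ = 2.051/2.939 = 0.6979 m/s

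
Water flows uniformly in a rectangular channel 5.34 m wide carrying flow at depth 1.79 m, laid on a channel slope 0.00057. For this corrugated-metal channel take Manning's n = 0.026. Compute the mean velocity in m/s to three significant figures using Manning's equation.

0.962 m/s

A = b·y = 5.34 × 1.79 = 9.559 m²
P = b + 2y = 5.34 + 2×1.79 = 8.920 m
R = A/P = 9.559/8.920 = 1.072 m
Q = (1/n)·A·R^(2/3)·S^(1/2) = (1/0.026) × 9.559 × 1.072^(2/3) × 0.00057^(1/2) = 9.191 m³/s
V = Q/A = 9.191/9.559 = 0.9616 m/s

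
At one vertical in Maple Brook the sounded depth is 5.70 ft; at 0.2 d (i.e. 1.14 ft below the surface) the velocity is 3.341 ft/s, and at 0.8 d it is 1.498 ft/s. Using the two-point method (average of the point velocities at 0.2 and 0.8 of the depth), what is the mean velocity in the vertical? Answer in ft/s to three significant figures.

2.42 ft/s

v̄ = (3.341 + 1.498) / 2 = 2.420 ft/s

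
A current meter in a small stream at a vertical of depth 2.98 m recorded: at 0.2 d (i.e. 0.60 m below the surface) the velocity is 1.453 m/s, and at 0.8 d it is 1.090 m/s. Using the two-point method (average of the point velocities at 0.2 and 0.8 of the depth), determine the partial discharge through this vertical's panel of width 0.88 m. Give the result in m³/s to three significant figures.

3.33 m³/s

v̄ = (1.453 + 1.090) / 2 = 1.272 m/s
q = v̄ × d × w = 1.272 × 2.98 × 0.88 = 3.334 m³/s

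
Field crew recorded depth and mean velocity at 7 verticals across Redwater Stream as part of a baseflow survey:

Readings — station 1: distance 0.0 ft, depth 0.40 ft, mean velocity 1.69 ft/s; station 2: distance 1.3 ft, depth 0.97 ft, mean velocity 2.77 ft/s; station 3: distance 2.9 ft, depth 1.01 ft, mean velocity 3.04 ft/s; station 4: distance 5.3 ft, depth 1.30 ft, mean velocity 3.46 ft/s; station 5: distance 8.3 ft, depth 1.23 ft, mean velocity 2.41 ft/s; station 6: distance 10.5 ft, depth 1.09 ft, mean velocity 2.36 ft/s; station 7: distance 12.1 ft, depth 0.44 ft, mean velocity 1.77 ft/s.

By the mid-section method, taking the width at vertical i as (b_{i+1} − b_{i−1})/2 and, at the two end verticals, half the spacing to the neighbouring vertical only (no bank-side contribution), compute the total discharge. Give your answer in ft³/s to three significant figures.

w_1 = (1.3 − 0.0)/2 = 0.65 ft; q_1 = 1.69 × 0.40 × 0.65 = 0.4394 ft³/s
w_2 = (2.9 − 0.0)/2 = 1.45 ft; q_2 = 2.77 × 0.97 × 1.45 = 3.896 ft³/s
w_3 = (5.3 − 1.3)/2 = 2 ft; q_3 = 3.04 × 1.01 × 2 = 6.141 ft³/s
w_4 = (8.3 − 2.9)/2 = 2.7 ft; q_4 = 3.46 × 1.30 × 2.7 = 12.14 ft³/s
w_5 = (10.5 − 5.3)/2 = 2.6 ft; q_5 = 2.41 × 1.23 × 2.6 = 7.707 ft³/s
w_6 = (12.1 − 8.3)/2 = 1.9 ft; q_6 = 2.36 × 1.09 × 1.9 = 4.888 ft³/s
w_7 = (12.1 − 10.5)/2 = 0.8 ft; q_7 = 1.77 × 0.44 × 0.8 = 0.6230 ft³/s
Q = Σ qᵢ = 35.84 ft³/s

35.8 ft³/s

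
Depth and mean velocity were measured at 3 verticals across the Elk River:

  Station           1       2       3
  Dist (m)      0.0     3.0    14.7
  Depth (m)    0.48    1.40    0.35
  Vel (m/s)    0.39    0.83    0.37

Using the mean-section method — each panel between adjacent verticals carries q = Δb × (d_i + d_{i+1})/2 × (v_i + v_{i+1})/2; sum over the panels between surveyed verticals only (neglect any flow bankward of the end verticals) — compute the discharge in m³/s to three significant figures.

Panel 1-2: Δb = 3 m, d̄ = (0.48+1.40)/2 = 0.94, v̄ = (0.39+0.83)/2 = 0.61 → q = 3×0.94×0.61 = 1.720 m³/s
Panel 2-3: Δb = 11.7 m, d̄ = (1.40+0.35)/2 = 0.875, v̄ = (0.83+0.37)/2 = 0.6 → q = 11.7×0.875×0.6 = 6.143 m³/s
Q = Σ q = 7.863 m³/s

7.86 m³/s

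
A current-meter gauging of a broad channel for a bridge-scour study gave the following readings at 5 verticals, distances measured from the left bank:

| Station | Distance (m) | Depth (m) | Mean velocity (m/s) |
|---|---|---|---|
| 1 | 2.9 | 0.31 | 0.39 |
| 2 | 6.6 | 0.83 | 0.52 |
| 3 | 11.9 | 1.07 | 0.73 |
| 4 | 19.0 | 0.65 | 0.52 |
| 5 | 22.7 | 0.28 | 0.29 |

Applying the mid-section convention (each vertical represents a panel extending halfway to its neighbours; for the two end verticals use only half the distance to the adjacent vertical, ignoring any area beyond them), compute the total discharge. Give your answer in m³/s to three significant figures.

w_1 = (6.6 − 2.9)/2 = 1.85 m; q_1 = 0.39 × 0.31 × 1.85 = 0.2237 m³/s
w_2 = (11.9 − 2.9)/2 = 4.5 m; q_2 = 0.52 × 0.83 × 4.5 = 1.942 m³/s
w_3 = (19.0 − 6.6)/2 = 6.2 m; q_3 = 0.73 × 1.07 × 6.2 = 4.843 m³/s
w_4 = (22.7 − 11.9)/2 = 5.4 m; q_4 = 0.52 × 0.65 × 5.4 = 1.825 m³/s
w_5 = (22.7 − 19.0)/2 = 1.85 m; q_5 = 0.29 × 0.28 × 1.85 = 0.1502 m³/s
Q = Σ qᵢ = 8.984 m³/s

8.98 m³/s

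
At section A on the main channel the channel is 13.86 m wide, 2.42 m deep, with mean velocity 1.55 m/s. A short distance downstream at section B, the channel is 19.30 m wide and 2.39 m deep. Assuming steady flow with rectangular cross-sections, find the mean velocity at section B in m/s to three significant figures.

Q = A₁V₁ = (13.86×2.42) × 1.55 = 51.99 m³/s
A₂ = 19.30 × 2.39 = 46.13 m²
V₂ = Q/A₂ = 51.99/46.13 = 1.127 m/s

1.13 m/s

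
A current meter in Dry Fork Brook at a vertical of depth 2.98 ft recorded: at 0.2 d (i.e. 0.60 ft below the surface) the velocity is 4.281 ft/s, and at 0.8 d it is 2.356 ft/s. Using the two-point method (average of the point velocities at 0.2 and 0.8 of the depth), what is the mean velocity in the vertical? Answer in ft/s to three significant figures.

v̄ = (4.281 + 2.356) / 2 = 3.319 ft/s

3.32 ft/s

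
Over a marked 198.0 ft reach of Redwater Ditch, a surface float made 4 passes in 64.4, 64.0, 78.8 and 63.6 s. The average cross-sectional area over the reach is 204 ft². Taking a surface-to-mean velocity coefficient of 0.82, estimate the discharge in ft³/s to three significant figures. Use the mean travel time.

t̄ = (64.4 + 64.0 + 78.8 + 63.6) / 4 = 67.7 s
v_surface = L / t̄ = 198.0 / 67.7 = 2.925 ft/s
v_mean = 0.82 × 2.925 = 2.398 ft/s
Q = A × v_mean = 204 × 2.398 = 489.2 ft³/s

489 ft³/s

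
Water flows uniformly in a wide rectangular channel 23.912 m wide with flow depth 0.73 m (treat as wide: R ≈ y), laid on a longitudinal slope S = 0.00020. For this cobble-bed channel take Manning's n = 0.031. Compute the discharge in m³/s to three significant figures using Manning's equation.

A = b·y = 23.912 × 0.73 = 17.46 m²
Wide channel: R ≈ y = 0.73 m
Q = (1/n)·A·R^(2/3)·S^(1/2) = (1/0.031) × 17.46 × 0.7300^(2/3) × 0.00020^(1/2) = 6.456 m³/s

6.46 m³/s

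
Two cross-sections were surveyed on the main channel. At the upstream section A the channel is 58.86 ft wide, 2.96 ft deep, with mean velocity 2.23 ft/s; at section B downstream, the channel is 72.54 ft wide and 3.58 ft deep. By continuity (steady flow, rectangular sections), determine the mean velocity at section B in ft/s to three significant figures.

1.50 ft/s

Q = A₁V₁ = (58.86×2.96) × 2.23 = 388.5 ft³/s
A₂ = 72.54 × 3.58 = 259.7 ft²
V₂ = Q/A₂ = 388.5/259.7 = 1.496 ft/s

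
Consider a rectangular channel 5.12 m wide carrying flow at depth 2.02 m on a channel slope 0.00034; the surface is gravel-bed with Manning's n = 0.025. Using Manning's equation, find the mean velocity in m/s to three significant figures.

A = b·y = 5.12 × 2.02 = 10.34 m²
P = b + 2y = 5.12 + 2×2.02 = 9.160 m
R = A/P = 10.34/9.160 = 1.129 m
Q = (1/n)·A·R^(2/3)·S^(1/2) = (1/0.025) × 10.34 × 1.129^(2/3) × 0.00034^(1/2) = 8.271 m³/s
V = Q/A = 8.271/10.34 = 0.7997 m/s

0.800 m/s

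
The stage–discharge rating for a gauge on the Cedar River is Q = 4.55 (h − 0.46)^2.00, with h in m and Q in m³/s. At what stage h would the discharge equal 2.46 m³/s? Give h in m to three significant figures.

h − h₀ = (Q/C)^(1/b) = (2.46/4.55)^(1/2.00) = 0.7353 m
h = 0.46 + 0.7353 = 1.195 m

1.20 m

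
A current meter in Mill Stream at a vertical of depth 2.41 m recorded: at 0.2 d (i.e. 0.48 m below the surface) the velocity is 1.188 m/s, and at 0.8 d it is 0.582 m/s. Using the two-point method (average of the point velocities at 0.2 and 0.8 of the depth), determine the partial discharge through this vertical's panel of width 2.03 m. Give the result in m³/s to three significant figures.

v̄ = (1.188 + 0.582) / 2 = 0.8850 m/s
q = v̄ × d × w = 0.8850 × 2.41 × 2.03 = 4.330 m³/s

4.33 m³/s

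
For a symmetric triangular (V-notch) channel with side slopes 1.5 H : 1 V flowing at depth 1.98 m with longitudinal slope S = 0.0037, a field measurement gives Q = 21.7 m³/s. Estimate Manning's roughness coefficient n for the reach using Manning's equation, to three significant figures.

A = z·y² = 1.5×1.98² = 5.881 m²
P = 2y√(1+z²) = 2×1.98×√(1+1.5²) = 7.139 m
R = A/P = 5.881/7.139 = 0.8237 m
n = (1/Q)·A·R^(2/3)·S^(1/2) = (1/21.7) × 5.881 × 0.8787 × 0.06083 = 0.01449

0.0145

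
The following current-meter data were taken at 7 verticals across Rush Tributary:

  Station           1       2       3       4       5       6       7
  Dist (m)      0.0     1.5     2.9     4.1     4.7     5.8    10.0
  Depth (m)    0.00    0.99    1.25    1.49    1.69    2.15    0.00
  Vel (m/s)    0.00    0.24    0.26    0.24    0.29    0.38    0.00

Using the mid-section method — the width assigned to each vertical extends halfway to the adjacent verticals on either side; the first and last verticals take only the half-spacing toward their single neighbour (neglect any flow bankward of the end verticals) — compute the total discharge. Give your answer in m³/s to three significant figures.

w_2 = (2.9 − 0.0)/2 = 1.45 m; q_2 = 0.24 × 0.99 × 1.45 = 0.3445 m³/s
w_3 = (4.1 − 1.5)/2 = 1.3 m; q_3 = 0.26 × 1.25 × 1.3 = 0.4225 m³/s
w_4 = (4.7 − 2.9)/2 = 0.9 m; q_4 = 0.24 × 1.49 × 0.9 = 0.3218 m³/s
w_5 = (5.8 − 4.1)/2 = 0.85 m; q_5 = 0.29 × 1.69 × 0.85 = 0.4166 m³/s
w_6 = (10.0 − 4.7)/2 = 2.65 m; q_6 = 0.38 × 2.15 × 2.65 = 2.165 m³/s
Stations 1, 7 contribute zero (depth or velocity is 0).
Q = Σ qᵢ = 3.670 m³/s

3.67 m³/s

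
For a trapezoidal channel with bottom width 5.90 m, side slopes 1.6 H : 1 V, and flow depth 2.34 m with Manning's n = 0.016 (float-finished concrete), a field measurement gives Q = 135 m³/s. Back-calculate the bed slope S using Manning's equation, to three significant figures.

A = (b + z·y)·y = (5.90 + 1.6×2.34)×2.34 = 22.57 m²
P = b + 2y√(1+z²) = 5.90 + 2×2.34×√(1+1.6²) = 14.73 m
R = A/P = 22.57/14.73 = 1.532 m
S = (Q·n / (1·A·R^(2/3)))² = (135×0.016 / (1×22.57×1.329))² = 0.005187

0.00519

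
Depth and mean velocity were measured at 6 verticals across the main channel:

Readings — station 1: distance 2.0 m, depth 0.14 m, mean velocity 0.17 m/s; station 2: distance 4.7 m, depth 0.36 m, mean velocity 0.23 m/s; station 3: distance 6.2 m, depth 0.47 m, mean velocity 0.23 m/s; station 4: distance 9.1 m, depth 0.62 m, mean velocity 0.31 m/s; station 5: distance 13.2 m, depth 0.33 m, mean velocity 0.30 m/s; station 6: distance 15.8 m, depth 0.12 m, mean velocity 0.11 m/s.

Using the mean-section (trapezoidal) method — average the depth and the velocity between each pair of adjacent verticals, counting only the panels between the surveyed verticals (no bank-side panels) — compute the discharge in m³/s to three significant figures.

Panel 1-2: Δb = 2.7 m, d̄ = (0.14+0.36)/2 = 0.25, v̄ = (0.17+0.23)/2 = 0.2 → q = 2.7×0.25×0.2 = 0.1350 m³/s
Panel 2-3: Δb = 1.5 m, d̄ = (0.36+0.47)/2 = 0.415, v̄ = (0.23+0.23)/2 = 0.23 → q = 1.5×0.415×0.23 = 0.1432 m³/s
Panel 3-4: Δb = 2.9 m, d̄ = (0.47+0.62)/2 = 0.545, v̄ = (0.23+0.31)/2 = 0.27 → q = 2.9×0.545×0.27 = 0.4267 m³/s
Panel 4-5: Δb = 4.1 m, d̄ = (0.62+0.33)/2 = 0.475, v̄ = (0.31+0.30)/2 = 0.305 → q = 4.1×0.475×0.305 = 0.5940 m³/s
Panel 5-6: Δb = 2.6 m, d̄ = (0.33+0.12)/2 = 0.225, v̄ = (0.30+0.11)/2 = 0.205 → q = 2.6×0.225×0.205 = 0.1199 m³/s
Q = Σ q = 1.419 m³/s

1.42 m³/s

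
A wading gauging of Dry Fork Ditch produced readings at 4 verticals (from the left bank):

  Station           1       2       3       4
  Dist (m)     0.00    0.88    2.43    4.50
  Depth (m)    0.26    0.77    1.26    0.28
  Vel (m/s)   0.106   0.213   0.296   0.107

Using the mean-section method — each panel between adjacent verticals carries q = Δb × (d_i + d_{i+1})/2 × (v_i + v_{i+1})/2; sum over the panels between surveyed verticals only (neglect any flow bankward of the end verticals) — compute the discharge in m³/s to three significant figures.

Panel 1-2: Δb = 0.88 m, d̄ = (0.26+0.77)/2 = 0.515, v̄ = (0.106+0.213)/2 = 0.1595 → q = 0.88×0.515×0.1595 = 0.07229 m³/s
Panel 2-3: Δb = 1.55 m, d̄ = (0.77+1.26)/2 = 1.015, v̄ = (0.213+0.296)/2 = 0.2545 → q = 1.55×1.015×0.2545 = 0.4004 m³/s
Panel 3-4: Δb = 2.07 m, d̄ = (1.26+0.28)/2 = 0.77, v̄ = (0.296+0.107)/2 = 0.2015 → q = 2.07×0.77×0.2015 = 0.3212 m³/s
Q = Σ q = 0.7938 m³/s

0.794 m³/s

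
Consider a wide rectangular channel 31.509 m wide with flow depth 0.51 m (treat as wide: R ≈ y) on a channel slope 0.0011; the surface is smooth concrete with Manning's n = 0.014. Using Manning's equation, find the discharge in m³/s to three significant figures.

A = b·y = 31.509 × 0.51 = 16.07 m²
Wide channel: R ≈ y = 0.51 m
Q = (1/n)·A·R^(2/3)·S^(1/2) = (1/0.014) × 16.07 × 0.5100^(2/3) × 0.0011^(1/2) = 24.30 m³/s

24.3 m³/s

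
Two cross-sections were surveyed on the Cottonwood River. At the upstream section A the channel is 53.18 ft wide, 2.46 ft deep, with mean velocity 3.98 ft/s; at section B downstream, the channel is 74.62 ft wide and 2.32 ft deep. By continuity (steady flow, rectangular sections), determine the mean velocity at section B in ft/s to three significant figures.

Q = A₁V₁ = (53.18×2.46) × 3.98 = 520.7 ft³/s
A₂ = 74.62 × 2.32 = 173.1 ft²
V₂ = Q/A₂ = 520.7/173.1 = 3.008 ft/s

3.01 ft/s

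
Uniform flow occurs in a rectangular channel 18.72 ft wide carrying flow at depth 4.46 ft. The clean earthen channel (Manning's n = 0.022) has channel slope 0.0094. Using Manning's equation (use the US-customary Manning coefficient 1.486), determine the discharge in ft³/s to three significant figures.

1140 ft³/s

A = b·y = 18.72 × 4.46 = 83.49 ft²
P = b + 2y = 18.72 + 2×4.46 = 27.64 ft
R = A/P = 83.49/27.64 = 3.021 ft
Q = (1.486/n)·A·R^(2/3)·S^(1/2) = (1.486/0.022) × 83.49 × 3.021^(2/3) × 0.0094^(1/2) = 1143 ft³/s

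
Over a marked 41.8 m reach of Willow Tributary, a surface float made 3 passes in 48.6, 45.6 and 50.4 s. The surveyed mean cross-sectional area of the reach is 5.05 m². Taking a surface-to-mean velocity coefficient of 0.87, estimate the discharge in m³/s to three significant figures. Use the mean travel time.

t̄ = (48.6 + 45.6 + 50.4) / 3 = 48.2 s
v_surface = L / t̄ = 41.8 / 48.2 = 0.8672 m/s
v_mean = 0.87 × 0.8672 = 0.7545 m/s
Q = A × v_mean = 5.05 × 0.7545 = 3.810 m³/s

3.81 m³/s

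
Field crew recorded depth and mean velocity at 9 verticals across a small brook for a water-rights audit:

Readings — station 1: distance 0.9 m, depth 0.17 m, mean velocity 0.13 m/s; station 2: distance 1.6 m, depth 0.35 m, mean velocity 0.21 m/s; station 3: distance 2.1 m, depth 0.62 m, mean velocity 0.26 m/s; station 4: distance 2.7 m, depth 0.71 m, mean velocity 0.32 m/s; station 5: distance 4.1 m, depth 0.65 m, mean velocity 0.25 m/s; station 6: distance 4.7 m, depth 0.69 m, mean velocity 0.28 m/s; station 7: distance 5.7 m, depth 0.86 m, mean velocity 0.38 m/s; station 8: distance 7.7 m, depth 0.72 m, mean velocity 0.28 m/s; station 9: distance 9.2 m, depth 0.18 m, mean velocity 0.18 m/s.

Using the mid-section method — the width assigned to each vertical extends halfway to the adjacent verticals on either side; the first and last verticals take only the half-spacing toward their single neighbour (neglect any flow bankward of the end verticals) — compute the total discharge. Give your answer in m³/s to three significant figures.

1.55 m³/s

w_1 = (1.6 − 0.9)/2 = 0.35 m; q_1 = 0.13 × 0.17 × 0.35 = 0.007735 m³/s
w_2 = (2.1 − 0.9)/2 = 0.6 m; q_2 = 0.21 × 0.35 × 0.6 = 0.04410 m³/s
w_3 = (2.7 − 1.6)/2 = 0.55 m; q_3 = 0.26 × 0.62 × 0.55 = 0.08866 m³/s
w_4 = (4.1 − 2.1)/2 = 1 m; q_4 = 0.32 × 0.71 × 1 = 0.2272 m³/s
w_5 = (4.7 − 2.7)/2 = 1 m; q_5 = 0.25 × 0.65 × 1 = 0.1625 m³/s
w_6 = (5.7 − 4.1)/2 = 0.8 m; q_6 = 0.28 × 0.69 × 0.8 = 0.1546 m³/s
w_7 = (7.7 − 4.7)/2 = 1.5 m; q_7 = 0.38 × 0.86 × 1.5 = 0.4902 m³/s
w_8 = (9.2 − 5.7)/2 = 1.75 m; q_8 = 0.28 × 0.72 × 1.75 = 0.3528 m³/s
w_9 = (9.2 − 7.7)/2 = 0.75 m; q_9 = 0.18 × 0.18 × 0.75 = 0.02430 m³/s
Q = Σ qᵢ = 1.552 m³/s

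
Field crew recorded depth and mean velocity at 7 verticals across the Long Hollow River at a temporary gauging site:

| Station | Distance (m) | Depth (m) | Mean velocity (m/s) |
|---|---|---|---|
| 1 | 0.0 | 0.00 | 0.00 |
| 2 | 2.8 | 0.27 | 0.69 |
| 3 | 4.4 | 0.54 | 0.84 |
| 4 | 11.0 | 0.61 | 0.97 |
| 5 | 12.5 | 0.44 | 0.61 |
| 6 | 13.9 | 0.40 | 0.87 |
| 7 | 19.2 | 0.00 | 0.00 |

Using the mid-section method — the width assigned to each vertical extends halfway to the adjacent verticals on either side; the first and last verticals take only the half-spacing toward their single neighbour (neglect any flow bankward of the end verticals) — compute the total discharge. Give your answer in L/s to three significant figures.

w_2 = (4.4 − 0.0)/2 = 2.2 m; q_2 = 0.69 × 0.27 × 2.2 = 0.4099 m³/s
w_3 = (11.0 − 2.8)/2 = 4.1 m; q_3 = 0.84 × 0.54 × 4.1 = 1.860 m³/s
w_4 = (12.5 − 4.4)/2 = 4.05 m; q_4 = 0.97 × 0.61 × 4.05 = 2.396 m³/s
w_5 = (13.9 − 11.0)/2 = 1.45 m; q_5 = 0.61 × 0.44 × 1.45 = 0.3892 m³/s
w_6 = (19.2 − 12.5)/2 = 3.35 m; q_6 = 0.87 × 0.40 × 3.35 = 1.166 m³/s
Stations 1, 7 contribute zero (depth or velocity is 0).
Q = Σ qᵢ = 6.221 m³/s
= 6.221 × 1000 = 6221 L/s

6220 L/s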